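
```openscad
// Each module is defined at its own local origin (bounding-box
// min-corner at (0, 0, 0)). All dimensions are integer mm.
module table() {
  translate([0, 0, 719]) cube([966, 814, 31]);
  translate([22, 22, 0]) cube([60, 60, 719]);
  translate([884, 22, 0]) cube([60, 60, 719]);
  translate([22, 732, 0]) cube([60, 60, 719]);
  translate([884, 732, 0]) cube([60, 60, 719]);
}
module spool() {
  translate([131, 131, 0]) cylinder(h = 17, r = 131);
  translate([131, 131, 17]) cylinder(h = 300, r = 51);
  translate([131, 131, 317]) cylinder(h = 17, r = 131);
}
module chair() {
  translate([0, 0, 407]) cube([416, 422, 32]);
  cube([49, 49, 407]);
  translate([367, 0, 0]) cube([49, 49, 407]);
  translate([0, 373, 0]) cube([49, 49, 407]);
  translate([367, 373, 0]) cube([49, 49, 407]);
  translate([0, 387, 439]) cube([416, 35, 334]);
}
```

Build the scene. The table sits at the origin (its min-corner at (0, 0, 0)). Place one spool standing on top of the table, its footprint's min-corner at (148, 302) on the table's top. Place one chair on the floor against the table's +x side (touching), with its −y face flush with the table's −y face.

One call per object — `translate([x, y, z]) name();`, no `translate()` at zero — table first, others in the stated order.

table();
translate([148, 302, 750]) spool();
translate([966, 0, 0]) chair();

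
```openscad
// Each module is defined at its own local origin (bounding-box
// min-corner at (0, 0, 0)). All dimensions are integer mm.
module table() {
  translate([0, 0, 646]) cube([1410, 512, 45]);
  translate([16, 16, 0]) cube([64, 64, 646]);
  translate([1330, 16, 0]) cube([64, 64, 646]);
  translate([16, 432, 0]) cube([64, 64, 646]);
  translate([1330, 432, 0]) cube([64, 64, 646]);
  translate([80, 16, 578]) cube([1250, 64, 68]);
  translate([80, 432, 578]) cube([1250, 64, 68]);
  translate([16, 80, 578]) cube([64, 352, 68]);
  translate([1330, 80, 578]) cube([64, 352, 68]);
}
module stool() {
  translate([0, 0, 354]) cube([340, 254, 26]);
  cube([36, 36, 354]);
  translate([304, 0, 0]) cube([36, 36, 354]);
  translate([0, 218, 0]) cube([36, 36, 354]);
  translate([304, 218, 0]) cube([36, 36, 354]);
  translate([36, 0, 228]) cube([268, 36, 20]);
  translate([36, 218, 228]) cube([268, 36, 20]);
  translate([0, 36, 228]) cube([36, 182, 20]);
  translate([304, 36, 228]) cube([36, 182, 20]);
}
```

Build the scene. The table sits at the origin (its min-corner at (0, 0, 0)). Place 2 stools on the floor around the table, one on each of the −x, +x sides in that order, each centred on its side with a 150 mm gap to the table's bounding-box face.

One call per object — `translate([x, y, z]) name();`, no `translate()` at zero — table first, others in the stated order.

table();
translate([-490, 129, 0]) stool();
translate([1560, 129, 0]) stool();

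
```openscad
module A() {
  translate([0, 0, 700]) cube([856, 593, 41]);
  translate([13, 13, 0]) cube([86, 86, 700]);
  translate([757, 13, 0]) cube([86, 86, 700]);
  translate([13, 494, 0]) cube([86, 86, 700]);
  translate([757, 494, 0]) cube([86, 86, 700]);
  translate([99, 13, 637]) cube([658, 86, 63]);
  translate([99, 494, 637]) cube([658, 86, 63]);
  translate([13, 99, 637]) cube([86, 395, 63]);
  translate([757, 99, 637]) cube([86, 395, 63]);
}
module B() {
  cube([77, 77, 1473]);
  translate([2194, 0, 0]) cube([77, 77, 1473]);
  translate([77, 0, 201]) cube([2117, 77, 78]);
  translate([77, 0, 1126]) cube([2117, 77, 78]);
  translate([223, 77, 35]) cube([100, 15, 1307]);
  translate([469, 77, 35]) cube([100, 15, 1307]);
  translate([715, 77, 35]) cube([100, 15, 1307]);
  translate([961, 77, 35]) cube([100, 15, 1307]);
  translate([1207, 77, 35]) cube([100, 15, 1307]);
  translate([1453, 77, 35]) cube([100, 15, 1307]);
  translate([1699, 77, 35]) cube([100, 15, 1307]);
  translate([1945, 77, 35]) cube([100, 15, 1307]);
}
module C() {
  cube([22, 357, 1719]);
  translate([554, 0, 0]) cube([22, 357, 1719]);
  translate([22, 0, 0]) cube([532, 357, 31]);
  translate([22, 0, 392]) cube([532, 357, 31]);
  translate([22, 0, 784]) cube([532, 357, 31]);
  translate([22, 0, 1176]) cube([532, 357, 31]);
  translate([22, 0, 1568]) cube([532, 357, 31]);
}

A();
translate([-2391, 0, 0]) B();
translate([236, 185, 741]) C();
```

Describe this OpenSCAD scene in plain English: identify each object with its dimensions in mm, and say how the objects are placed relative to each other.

A is a table: top 856 mm (x) × 593 mm (y), 41 mm thick, upper face at z = 741 mm, on four 86×86 mm square legs, each inset 13 mm from the nearest pair of top edges, running from z = 0 to the bottom of the top. Four apron rails, 86 mm thick and 63 mm tall, run between adjacent legs with their top edges flush with the underside of the top and their outer faces flush with the legs' outer faces.

B is a fence section. Two 77×77 mm posts, 1473 mm tall, stand on the floor with a clear span of 2117 mm between their inner faces. Two horizontal rails of 77×78 mm section span the gap between the posts with their undersides at z = 201 mm and z = 1126 mm, flush with the posts' −y face. 8 pickets, each 100 mm wide, 15 mm thick and 1307 mm tall, are fixed to the +y face of the rails with their bottoms at z = 35 mm, evenly spaced across the span with equal gaps (rounded down to the nearest mm) at the −x end and between each pair — any rounding remainder accumulates at the +x end.

C is a bookshelf 576 mm wide overall, 357 mm deep and 1719 mm tall. The two sides are 22 mm thick vertical panels. 5 horizontal shelves of 31 mm thickness span between the inner faces of the sides; the lowest shelf sits on the floor and shelves are stacked with a clear vertical gap of 361 mm between each pair.

The fence section is on the floor beside the table on its −x side. The bookshelf is on top of the table.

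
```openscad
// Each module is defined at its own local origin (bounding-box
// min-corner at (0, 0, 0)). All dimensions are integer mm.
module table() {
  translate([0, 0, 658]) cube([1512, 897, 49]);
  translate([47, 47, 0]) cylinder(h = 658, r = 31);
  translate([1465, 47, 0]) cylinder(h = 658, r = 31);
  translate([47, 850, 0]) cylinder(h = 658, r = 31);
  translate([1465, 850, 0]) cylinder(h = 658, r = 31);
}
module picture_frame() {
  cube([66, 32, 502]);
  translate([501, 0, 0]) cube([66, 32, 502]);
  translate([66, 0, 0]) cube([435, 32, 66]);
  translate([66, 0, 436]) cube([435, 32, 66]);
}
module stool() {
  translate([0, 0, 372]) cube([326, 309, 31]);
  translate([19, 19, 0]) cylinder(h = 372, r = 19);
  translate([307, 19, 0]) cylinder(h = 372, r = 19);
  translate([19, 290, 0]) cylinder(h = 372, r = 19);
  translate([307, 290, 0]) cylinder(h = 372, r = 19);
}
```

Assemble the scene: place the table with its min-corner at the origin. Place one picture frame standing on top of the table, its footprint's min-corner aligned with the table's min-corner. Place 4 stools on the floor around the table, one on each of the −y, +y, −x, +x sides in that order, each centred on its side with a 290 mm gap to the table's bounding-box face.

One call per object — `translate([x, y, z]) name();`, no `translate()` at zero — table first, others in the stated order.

table();
translate([0, 0, 707]) picture_frame();
translate([593, -599, 0]) stool();
translate([593, 1187, 0]) stool();
translate([-616, 294, 0]) stool();
translate([1802, 294, 0]) stool();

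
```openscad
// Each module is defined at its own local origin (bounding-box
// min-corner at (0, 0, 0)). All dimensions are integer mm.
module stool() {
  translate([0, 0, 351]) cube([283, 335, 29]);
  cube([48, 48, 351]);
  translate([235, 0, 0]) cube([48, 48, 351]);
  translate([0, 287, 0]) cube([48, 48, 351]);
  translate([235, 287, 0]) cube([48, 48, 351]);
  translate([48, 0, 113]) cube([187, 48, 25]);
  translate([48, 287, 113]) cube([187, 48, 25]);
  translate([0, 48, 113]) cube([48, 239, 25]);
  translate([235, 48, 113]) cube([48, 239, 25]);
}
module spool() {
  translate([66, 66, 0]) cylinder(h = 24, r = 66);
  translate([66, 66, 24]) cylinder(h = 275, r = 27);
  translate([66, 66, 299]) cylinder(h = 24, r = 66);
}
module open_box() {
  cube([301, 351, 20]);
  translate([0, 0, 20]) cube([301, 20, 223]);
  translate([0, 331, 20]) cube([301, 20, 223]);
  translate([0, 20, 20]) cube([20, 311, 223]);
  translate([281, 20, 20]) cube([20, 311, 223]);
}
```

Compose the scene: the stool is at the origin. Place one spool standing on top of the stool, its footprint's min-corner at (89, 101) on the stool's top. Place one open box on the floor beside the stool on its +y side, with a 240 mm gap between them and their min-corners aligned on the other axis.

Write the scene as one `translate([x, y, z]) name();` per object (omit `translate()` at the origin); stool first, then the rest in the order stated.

stool();
translate([89, 101, 380]) spool();
translate([0, 575, 0]) open_box();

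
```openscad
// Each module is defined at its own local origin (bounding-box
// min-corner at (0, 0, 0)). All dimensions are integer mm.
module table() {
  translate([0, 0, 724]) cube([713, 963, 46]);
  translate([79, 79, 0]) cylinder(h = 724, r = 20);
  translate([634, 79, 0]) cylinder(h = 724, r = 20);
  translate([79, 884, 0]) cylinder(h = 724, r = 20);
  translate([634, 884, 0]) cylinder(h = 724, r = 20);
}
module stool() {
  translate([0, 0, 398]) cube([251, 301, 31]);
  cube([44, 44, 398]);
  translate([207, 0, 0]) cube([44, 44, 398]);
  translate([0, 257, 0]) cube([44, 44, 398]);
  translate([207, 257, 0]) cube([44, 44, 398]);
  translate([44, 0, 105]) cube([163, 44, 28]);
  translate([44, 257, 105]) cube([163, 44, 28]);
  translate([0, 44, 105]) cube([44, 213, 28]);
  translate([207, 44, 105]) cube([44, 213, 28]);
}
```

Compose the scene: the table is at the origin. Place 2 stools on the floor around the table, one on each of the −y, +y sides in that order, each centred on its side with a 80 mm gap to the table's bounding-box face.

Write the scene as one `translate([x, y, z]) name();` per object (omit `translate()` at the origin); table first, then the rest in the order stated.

table();
translate([231, -381, 0]) stool();
translate([231, 1043, 0]) stool();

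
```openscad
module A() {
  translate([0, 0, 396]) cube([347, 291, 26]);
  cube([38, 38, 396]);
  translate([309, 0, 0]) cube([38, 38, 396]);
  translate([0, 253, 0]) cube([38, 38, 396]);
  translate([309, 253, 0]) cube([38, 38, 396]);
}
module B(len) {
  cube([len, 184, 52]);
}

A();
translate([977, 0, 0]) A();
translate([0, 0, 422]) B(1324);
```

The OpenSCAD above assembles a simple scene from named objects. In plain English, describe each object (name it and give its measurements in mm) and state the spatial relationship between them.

A is a simple wooden stool: a rectangular seat 347 mm (x) by 291 mm (y), 26 mm thick, top face at z = 422 mm, on four square legs, each 38×38 mm in cross-section. The legs rest on z = 0, each flush with a corner of the seat.

B is a rectangular beam 1324 mm long (x), 184 mm deep (y), 52 mm thick (z).

The beam spans the tops of two stools placed 630 mm apart, resting at z = 422 mm.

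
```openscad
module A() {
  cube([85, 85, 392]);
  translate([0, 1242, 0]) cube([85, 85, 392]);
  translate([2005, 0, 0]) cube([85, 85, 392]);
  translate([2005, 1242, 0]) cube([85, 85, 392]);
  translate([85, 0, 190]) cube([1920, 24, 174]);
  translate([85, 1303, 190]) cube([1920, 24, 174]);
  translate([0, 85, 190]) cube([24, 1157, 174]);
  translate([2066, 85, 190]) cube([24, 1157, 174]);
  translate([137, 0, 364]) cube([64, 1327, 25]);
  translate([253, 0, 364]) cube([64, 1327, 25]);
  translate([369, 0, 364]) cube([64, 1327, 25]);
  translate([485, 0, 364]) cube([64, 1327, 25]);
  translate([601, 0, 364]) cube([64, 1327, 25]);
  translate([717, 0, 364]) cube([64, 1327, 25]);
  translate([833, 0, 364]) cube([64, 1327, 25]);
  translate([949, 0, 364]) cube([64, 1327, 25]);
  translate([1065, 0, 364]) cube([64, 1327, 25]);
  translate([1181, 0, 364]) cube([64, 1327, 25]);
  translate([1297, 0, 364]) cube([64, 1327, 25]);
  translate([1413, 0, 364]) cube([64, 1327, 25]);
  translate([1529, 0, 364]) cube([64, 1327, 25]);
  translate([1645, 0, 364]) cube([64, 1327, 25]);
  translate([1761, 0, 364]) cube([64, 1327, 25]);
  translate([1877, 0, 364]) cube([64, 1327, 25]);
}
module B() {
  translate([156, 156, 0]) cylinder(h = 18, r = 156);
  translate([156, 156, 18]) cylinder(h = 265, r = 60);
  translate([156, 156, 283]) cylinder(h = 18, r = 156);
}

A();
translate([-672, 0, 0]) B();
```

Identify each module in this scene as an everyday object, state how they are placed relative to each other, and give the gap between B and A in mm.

The spool's nearest face is 360 mm from the bed frame's −x face.

A is a bed frame. B is a spool. The spool is on the floor beside the bed frame on its −x side. The gap between the spool and the bed frame is 360 mm.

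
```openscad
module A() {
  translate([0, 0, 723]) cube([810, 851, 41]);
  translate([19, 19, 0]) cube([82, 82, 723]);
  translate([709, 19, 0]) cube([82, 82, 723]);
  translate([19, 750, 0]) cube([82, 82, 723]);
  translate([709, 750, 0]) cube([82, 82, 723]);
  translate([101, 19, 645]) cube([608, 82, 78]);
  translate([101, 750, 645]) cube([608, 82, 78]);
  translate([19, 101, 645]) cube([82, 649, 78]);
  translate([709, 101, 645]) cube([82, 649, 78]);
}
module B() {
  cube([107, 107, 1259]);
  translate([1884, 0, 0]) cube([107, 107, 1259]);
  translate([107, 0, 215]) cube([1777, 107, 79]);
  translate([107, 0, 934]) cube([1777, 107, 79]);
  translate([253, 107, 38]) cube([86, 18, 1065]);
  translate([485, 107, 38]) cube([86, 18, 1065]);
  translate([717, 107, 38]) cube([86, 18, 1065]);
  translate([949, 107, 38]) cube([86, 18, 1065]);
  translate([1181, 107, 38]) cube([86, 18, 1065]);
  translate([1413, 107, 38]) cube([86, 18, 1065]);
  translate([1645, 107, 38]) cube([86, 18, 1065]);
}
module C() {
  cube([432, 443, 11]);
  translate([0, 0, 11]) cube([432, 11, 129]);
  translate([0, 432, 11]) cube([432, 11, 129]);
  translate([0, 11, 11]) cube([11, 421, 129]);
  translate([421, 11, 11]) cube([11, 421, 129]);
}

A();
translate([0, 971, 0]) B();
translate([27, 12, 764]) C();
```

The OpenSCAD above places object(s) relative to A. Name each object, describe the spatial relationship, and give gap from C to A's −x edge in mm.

The open box's min-x is at 27; the table's min-x is 0; gap = 27 mm.

A is a table. B is a fence section. C is an open box. The fence section is on the floor beside the table on its +y side. The open box is on top of the table. The gap from the open box to the table's −x edge is 27 mm.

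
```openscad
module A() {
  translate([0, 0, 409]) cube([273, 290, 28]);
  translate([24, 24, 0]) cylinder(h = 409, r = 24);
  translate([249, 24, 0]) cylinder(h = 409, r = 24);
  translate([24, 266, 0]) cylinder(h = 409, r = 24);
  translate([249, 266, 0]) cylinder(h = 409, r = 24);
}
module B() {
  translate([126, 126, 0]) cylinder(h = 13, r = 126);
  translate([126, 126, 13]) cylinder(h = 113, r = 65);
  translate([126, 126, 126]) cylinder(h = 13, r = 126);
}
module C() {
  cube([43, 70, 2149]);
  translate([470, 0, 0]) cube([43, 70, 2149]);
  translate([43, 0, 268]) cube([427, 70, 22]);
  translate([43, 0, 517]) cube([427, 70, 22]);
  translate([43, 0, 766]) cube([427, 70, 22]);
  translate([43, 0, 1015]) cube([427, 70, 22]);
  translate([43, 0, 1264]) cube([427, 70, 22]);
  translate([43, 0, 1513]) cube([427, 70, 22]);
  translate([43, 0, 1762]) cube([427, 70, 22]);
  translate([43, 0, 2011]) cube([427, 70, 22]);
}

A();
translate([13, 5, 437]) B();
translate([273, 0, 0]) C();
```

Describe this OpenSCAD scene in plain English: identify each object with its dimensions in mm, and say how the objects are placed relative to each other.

A is a four-legged stool. The seat is a 273×290×28 mm slab whose top surface is at z = 437 mm; four round legs, each 48 mm in diameter, run from the floor (z = 0) to the underside of the seat, each leg's axis is inset half a diameter from the nearest pair of seat edges (so the leg's bounding box is flush with the corner).

B is a spool: two coaxial disc flanges of radius 126 mm and thickness 13 mm, joined by a core cylinder of radius 65 mm and height 113 mm. The lower flange rests on z = 0 and the three cylinders share a vertical axis.

C is a straight ladder. Two 43×70 mm vertical rails, 2149 mm tall, stand 513 mm apart (outside-to-outside) with their front faces coplanar on the −y side. 8 rungs, each 70 mm deep and 22 mm tall, span between the inner faces of the rails, front faces flush with the rails. The lowest rung's underside is at z = 268 mm and rungs are spaced 249 mm apart (underside to underside).

The spool is on top of the stool. The ladder is against the stool's +x side, with their −y faces flush.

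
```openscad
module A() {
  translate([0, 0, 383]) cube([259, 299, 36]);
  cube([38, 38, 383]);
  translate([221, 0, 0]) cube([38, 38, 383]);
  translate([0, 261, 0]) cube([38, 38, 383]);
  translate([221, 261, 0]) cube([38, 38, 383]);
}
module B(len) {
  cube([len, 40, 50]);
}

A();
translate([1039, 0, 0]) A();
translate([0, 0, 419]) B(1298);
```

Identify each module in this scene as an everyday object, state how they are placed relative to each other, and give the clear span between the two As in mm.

Second stool starts at x = 1039; first ends at x = 259; clear span = 1039 − 259 = 780 mm.

A is a stool. B is a beam. A beam spans the tops of two stools. The clear span between the two stools is 780 mm.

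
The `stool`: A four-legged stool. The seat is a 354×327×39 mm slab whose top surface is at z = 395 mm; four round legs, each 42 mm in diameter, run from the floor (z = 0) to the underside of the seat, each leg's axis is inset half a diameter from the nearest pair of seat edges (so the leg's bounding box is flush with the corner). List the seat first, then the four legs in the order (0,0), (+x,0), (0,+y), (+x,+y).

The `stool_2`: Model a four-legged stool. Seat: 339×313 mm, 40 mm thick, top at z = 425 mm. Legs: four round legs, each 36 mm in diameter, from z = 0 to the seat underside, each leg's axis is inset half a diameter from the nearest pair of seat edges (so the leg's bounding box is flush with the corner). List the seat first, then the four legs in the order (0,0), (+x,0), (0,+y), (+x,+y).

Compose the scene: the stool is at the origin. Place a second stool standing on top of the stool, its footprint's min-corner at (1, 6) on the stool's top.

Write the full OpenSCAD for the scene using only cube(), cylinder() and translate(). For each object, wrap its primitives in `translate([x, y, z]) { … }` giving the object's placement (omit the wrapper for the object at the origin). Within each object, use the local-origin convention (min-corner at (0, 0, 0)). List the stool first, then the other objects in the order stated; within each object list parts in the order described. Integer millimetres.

translate([0, 0, 356]) cube([354, 327, 39]);
translate([21, 21, 0]) cylinder(h = 356, r = 21);
translate([333, 21, 0]) cylinder(h = 356, r = 21);
translate([21, 306, 0]) cylinder(h = 356, r = 21);
translate([333, 306, 0]) cylinder(h = 356, r = 21);
translate([1, 6, 395]) {
  translate([0, 0, 385]) cube([339, 313, 40]);
  translate([18, 18, 0]) cylinder(h = 385, r = 18);
  translate([321, 18, 0]) cylinder(h = 385, r = 18);
  translate([18, 295, 0]) cylinder(h = 385, r = 18);
  translate([321, 295, 0]) cylinder(h = 385, r = 18);
}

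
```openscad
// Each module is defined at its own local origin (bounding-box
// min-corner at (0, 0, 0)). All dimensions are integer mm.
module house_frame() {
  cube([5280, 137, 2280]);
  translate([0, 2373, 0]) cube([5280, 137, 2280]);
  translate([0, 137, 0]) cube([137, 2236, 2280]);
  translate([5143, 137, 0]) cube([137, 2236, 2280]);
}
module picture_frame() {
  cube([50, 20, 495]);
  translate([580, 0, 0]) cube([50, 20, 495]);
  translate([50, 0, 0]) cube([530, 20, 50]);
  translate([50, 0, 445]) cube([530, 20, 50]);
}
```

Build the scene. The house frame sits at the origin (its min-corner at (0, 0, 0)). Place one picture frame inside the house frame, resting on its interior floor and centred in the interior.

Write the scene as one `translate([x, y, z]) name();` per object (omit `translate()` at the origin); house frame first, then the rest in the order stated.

house_frame();
translate([2325, 1245, 0]) picture_frame();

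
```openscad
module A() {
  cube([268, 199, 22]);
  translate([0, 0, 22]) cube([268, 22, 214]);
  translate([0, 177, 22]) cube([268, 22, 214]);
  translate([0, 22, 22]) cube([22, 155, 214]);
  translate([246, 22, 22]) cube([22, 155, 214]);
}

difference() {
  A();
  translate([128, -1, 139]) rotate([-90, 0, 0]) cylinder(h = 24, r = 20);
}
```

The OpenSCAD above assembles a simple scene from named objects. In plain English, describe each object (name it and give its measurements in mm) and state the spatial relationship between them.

A is an open-topped rectangular box: outside dimensions 268×199×236 mm, with a uniform wall and base thickness of 22 mm. The base is a full 268×199 slab on the floor; four walls sit on top of the base. The front and back walls (the −y and +y sides) span the full width; the two side walls fit between them.

The open box has a circular hole of radius 20 mm through its front wall, centred at (x = 128, z = 139).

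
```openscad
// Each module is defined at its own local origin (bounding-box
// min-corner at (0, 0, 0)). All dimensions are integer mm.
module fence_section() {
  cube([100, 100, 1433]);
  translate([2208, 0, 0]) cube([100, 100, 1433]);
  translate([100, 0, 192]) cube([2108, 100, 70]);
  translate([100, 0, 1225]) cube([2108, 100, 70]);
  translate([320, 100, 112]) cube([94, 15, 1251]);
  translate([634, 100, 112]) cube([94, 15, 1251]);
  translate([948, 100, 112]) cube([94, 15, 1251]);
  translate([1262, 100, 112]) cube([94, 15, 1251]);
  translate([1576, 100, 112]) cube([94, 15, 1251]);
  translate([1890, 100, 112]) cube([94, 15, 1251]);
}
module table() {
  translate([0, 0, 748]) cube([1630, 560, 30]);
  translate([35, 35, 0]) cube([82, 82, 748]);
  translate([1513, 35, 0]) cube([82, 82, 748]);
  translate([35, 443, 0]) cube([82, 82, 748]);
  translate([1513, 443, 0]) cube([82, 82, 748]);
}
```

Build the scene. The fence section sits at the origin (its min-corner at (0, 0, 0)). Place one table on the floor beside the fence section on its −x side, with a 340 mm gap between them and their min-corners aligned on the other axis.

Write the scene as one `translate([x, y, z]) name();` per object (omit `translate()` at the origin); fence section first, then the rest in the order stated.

fence_section();
translate([-1970, 0, 0]) table();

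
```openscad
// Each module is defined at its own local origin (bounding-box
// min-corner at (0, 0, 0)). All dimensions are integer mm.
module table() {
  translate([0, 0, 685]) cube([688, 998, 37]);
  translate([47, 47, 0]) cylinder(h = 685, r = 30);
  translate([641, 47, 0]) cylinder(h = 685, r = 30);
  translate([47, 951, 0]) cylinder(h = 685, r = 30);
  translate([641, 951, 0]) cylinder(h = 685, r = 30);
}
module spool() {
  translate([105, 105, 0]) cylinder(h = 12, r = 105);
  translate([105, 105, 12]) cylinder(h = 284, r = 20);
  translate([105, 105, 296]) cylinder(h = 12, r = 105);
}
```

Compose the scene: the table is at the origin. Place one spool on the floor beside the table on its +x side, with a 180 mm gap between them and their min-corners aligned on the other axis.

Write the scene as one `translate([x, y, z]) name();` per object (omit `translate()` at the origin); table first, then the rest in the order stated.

table();
translate([868, 0, 0]) spool();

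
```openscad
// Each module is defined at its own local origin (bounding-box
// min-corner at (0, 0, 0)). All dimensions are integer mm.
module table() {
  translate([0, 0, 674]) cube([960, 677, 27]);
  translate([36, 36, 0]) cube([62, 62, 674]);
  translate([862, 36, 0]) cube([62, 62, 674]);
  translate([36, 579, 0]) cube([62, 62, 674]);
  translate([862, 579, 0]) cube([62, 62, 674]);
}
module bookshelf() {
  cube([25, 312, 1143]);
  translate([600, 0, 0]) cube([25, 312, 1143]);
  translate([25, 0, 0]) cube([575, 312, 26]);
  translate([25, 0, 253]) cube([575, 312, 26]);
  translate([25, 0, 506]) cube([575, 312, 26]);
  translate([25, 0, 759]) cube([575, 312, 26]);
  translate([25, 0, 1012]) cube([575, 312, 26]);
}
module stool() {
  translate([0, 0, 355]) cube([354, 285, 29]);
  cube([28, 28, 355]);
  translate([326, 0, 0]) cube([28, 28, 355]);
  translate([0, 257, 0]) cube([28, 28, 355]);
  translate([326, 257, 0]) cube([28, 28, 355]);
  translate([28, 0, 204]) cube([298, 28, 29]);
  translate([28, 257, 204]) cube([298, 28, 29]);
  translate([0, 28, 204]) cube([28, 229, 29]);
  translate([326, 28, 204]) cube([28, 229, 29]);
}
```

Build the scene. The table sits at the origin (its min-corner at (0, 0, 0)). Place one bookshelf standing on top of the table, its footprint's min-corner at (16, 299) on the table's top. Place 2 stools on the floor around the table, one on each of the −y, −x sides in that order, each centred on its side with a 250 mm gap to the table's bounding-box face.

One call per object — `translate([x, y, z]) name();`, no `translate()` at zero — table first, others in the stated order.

table();
translate([16, 299, 701]) bookshelf();
translate([303, -535, 0]) stool();
translate([-604, 196, 0]) stool();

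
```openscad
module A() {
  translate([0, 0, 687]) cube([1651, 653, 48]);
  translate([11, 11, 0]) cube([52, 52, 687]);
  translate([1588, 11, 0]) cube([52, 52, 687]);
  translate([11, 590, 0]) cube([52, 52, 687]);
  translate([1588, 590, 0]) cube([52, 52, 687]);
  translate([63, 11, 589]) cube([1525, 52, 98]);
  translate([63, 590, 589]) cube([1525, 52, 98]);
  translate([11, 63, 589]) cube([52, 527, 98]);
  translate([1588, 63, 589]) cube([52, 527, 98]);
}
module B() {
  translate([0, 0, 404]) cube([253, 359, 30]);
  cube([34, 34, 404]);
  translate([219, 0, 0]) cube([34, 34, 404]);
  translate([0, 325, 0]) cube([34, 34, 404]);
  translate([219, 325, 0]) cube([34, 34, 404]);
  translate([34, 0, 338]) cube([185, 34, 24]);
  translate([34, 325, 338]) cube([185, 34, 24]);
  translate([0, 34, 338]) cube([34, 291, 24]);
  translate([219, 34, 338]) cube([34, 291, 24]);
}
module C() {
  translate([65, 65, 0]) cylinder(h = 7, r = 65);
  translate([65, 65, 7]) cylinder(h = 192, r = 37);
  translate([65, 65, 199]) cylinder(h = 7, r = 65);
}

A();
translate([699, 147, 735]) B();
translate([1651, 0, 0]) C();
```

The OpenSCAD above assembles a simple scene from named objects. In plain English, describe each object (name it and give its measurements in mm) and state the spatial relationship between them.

A is a rectangular dining table. The top is 1651×653×48 mm with its upper surface at z = 735 mm. It stands on four 52×52 mm square legs, each inset 11 mm from the nearest pair of top edges, running from the floor to the underside of the top. Four apron rails, 52 mm thick and 98 mm tall, run between adjacent legs with their top edges flush with the underside of the top and their outer faces flush with the legs' outer faces.

B is a four-legged stool. The seat is a 253×359×30 mm slab whose top surface is at z = 434 mm; four square legs, each 34×34 mm in cross-section, run from the floor (z = 0) to the underside of the seat, each flush with a corner of the seat. Four stretchers, 34 mm wide and 24 mm tall, connect adjacent legs with their undersides at z = 338 mm, each running between the inner faces of the legs it joins and aligned with the legs' outer faces on the other axis.

C is a spool: two coaxial disc flanges of radius 65 mm and thickness 7 mm, joined by a core cylinder of radius 37 mm and height 192 mm. The lower flange rests on z = 0 and the three cylinders share a vertical axis.

The stool is on top of the table, centred. The spool is against the table's +x side, with their −y faces flush.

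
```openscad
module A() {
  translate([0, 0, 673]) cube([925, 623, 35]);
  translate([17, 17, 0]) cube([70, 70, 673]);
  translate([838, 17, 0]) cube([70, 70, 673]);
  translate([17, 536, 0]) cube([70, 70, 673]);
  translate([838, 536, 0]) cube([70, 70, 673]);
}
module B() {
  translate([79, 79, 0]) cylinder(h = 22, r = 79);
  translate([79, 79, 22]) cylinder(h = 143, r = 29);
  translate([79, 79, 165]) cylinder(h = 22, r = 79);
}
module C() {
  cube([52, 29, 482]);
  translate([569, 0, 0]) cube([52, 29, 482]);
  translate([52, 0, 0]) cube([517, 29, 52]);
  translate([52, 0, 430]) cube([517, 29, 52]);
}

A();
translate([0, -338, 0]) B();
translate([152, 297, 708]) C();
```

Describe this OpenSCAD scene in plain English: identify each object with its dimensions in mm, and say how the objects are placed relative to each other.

A is a table: top 925 mm (x) × 623 mm (y), 35 mm thick, upper face at z = 708 mm, on four 70×70 mm square legs, each inset 17 mm from the nearest pair of top edges, running from z = 0 to the bottom of the top.

B is a spool: two coaxial disc flanges of radius 79 mm and thickness 22 mm, joined by a core cylinder of radius 29 mm and height 143 mm. The lower flange rests on z = 0 and the three cylinders share a vertical axis.

C is a rectangular picture frame lying in the x–z plane (depth along y). The opening is 517 mm wide (x) by 378 mm tall (z), surrounded by a border 52 mm wide on all four sides. The frame is 29 mm deep and is made of two full-height vertical stiles with two horizontal rails fitted between them.

The spool is on the floor beside the table on its −y side. The picture frame is on top of the table, centred.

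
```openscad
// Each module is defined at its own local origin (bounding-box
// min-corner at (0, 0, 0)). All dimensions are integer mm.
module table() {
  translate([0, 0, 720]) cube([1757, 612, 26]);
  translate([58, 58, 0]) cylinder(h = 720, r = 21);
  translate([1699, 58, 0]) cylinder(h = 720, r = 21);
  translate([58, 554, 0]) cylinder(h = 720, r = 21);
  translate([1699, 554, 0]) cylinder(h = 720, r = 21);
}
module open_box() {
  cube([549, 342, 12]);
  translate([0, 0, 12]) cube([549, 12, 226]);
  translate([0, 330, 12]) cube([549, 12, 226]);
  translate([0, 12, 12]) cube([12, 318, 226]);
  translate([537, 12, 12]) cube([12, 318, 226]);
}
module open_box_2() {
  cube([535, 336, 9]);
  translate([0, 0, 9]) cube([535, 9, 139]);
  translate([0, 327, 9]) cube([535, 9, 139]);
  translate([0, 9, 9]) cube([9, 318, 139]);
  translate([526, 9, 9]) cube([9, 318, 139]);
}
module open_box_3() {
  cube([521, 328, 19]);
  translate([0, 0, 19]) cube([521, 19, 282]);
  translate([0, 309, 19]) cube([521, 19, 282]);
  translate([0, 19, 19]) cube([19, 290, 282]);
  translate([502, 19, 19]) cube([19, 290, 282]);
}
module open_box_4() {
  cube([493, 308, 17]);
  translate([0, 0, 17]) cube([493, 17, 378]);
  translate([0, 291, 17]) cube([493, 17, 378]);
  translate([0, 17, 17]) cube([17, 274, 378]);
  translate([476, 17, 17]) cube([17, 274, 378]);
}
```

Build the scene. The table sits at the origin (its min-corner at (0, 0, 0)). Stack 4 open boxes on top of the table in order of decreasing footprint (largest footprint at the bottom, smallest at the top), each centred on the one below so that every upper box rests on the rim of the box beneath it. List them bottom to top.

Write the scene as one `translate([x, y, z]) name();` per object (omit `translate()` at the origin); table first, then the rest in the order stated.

table();
translate([604, 135, 746]) open_box();
translate([611, 138, 984]) open_box_2();
translate([618, 142, 1132]) open_box_3();
translate([632, 152, 1433]) open_box_4();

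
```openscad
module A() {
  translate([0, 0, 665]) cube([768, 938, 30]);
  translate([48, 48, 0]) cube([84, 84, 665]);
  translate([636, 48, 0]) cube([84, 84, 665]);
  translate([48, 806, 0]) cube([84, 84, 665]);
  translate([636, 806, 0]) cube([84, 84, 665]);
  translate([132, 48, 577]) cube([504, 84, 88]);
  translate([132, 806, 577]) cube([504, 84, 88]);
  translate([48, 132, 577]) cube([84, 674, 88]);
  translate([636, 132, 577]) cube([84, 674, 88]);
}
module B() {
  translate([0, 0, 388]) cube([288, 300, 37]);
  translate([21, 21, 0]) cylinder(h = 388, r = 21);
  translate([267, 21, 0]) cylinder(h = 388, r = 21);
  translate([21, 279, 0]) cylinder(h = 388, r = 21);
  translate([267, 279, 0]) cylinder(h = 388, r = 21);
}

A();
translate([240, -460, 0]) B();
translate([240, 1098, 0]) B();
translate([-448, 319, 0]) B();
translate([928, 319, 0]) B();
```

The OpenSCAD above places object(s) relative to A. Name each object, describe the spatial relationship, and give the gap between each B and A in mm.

Each stool's nearest face is 160 mm from the table's bounding box.

A is a table. B is a stool. Four stools sit around the table at the −y, +y, −x, +x sides. The gap between each stool and the table is 160 mm.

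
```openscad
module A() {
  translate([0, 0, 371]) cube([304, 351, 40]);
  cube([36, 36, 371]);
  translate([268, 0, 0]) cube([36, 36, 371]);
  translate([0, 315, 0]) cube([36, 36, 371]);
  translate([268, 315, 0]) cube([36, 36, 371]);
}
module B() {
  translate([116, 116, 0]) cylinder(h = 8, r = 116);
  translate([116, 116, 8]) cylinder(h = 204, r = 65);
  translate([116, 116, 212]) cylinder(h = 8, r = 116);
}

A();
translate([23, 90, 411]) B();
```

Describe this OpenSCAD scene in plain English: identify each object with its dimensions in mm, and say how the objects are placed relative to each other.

A is a four-legged stool. The seat is a 304×351×40 mm slab whose top surface is at z = 411 mm; four square legs, each 36×36 mm in cross-section, run from the floor (z = 0) to the underside of the seat, each flush with a corner of the seat.

B is a spool: two coaxial disc flanges of radius 116 mm and thickness 8 mm, joined by a core cylinder of radius 65 mm and height 204 mm. The lower flange rests on z = 0 and the three cylinders share a vertical axis.

The spool is on top of the stool.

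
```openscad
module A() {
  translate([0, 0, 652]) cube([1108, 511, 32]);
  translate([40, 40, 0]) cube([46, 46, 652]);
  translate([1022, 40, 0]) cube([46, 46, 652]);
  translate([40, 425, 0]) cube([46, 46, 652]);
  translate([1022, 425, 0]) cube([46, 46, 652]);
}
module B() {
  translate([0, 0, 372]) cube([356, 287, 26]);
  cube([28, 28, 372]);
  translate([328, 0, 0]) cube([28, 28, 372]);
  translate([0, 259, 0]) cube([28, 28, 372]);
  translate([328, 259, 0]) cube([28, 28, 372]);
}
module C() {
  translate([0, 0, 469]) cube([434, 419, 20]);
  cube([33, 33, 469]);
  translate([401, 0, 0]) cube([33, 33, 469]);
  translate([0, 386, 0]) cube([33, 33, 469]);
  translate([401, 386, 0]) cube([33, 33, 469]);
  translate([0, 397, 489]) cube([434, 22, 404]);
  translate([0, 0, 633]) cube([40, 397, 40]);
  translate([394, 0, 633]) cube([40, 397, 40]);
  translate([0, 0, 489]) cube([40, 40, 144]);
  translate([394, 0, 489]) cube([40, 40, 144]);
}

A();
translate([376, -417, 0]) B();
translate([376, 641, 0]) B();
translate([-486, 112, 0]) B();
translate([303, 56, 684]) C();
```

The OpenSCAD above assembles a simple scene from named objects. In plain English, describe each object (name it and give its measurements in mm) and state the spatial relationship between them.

A is a table with a 1108×511 mm rectangular top, 32 mm thick, top surface at z = 684 mm, supported by four 46×46 mm square legs, each inset 40 mm from the nearest pair of top edges, running from the floor.

B is a simple wooden stool: a rectangular seat 356 mm (x) by 287 mm (y), 26 mm thick, top face at z = 398 mm, on four square legs, each 28×28 mm in cross-section. The legs rest on z = 0, each flush with a corner of the seat.

C is a chair. The seat is a 434×419×20 mm slab with its top at z = 489 mm, on four 33×33 mm corner legs (flush with the seat edges, standing on z = 0). A flat backrest 22 mm thick, 404 mm tall, spans the full seat width and rises from the seat top along its +y edge, rear face flush with the rear of the seat. Two armrests of 40×40 mm section run along each side from the seat's front edge to the front of the backrest, top faces 184 mm above the seat top and outer faces flush with the seat's x-edges; a 40×40 mm post under the front of each armrest stands on the seat at the front corner.

Three stools sit around the table at the −y, +y, −x sides. The chair is on top of the table.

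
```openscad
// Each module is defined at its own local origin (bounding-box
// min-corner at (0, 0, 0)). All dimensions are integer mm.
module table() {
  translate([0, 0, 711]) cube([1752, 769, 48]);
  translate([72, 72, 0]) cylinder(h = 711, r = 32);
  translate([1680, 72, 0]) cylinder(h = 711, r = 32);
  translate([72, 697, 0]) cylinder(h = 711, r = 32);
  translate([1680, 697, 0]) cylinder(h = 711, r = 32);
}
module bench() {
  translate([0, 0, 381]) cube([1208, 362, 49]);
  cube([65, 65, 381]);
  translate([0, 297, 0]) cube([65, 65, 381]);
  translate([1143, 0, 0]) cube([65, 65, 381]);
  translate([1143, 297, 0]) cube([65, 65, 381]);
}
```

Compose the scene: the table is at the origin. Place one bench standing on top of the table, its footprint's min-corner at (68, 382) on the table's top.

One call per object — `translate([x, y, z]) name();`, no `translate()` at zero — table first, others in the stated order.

table();
translate([68, 382, 759]) bench();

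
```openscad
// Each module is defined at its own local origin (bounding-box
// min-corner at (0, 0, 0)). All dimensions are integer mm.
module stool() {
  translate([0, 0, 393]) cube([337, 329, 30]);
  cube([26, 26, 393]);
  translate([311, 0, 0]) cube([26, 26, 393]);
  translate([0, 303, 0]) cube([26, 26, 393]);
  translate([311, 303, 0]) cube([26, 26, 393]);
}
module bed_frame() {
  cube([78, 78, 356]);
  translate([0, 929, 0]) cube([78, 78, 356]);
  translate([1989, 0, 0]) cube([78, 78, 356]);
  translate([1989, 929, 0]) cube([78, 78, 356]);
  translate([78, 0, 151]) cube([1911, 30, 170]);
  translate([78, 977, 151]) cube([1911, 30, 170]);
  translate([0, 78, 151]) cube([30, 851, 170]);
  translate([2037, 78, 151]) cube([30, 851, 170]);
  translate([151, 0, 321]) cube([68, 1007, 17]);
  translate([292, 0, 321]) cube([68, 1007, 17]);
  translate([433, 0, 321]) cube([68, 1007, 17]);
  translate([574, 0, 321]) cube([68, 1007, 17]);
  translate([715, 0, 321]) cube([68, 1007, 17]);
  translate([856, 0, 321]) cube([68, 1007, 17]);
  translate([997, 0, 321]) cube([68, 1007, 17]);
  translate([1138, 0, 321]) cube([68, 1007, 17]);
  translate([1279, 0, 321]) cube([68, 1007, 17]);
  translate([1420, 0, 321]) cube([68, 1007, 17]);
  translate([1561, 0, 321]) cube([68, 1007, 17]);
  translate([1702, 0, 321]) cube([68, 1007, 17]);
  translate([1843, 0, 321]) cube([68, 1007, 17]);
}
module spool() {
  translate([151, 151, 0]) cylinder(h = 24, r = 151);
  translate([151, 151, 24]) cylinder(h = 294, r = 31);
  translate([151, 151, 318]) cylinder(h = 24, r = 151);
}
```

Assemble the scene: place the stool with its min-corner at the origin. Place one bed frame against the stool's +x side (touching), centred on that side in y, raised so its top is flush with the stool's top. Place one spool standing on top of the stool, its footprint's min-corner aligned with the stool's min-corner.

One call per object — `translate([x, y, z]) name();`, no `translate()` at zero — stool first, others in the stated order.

stool();
translate([337, -339, 67]) bed_frame();
translate([0, 0, 423]) spool();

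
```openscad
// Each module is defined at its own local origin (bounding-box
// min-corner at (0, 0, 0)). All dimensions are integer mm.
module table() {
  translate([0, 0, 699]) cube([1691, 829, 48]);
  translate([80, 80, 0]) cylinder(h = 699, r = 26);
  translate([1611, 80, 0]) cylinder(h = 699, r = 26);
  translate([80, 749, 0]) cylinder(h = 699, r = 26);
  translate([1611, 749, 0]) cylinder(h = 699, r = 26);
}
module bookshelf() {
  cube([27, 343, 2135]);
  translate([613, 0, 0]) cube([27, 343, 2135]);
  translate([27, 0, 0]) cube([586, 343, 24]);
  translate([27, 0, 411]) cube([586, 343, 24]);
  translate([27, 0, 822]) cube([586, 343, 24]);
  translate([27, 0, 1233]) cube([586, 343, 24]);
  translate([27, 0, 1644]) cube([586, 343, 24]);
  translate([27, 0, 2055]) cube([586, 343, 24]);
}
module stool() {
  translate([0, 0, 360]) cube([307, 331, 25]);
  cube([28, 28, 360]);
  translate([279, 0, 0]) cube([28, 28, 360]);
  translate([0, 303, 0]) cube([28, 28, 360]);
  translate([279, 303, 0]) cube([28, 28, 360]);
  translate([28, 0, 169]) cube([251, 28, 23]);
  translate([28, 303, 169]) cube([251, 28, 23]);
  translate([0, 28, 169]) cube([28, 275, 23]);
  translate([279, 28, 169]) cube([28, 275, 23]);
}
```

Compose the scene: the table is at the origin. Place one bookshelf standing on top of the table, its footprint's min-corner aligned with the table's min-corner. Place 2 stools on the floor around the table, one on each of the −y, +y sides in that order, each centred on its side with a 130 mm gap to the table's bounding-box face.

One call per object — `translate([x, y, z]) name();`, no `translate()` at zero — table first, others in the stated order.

table();
translate([0, 0, 747]) bookshelf();
translate([692, -461, 0]) stool();
translate([692, 959, 0]) stool();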